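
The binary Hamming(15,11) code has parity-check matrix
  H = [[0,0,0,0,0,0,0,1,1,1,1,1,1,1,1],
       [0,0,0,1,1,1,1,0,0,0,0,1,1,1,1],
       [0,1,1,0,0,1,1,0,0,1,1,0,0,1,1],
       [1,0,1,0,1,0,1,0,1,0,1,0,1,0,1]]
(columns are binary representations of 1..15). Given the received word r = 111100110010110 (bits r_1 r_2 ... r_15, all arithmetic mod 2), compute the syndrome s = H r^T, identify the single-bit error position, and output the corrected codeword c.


s = (0, 0, 1, 1)^T, error position = 3, corrected codeword c = 110100110010110

Compute s = H r^T mod 2 one row at a time:
  s_1 = 1 + 0 + 0 + 1 + 0 + 1 + 1 + 0 = 4 ≡ 0 (mod 2).
  s_2 = 1 + 0 + 0 + 1 + 0 + 1 + 1 + 0 = 4 ≡ 0 (mod 2).
  s_3 = 1 + 1 + 0 + 1 + 0 + 1 + 1 + 0 = 5 ≡ 1 (mod 2).
  s_4 = 1 + 1 + 0 + 1 + 0 + 1 + 1 + 0 = 5 ≡ 1 (mod 2).
s = (0, 0, 1, 1)^T — this equals column 3 of H (binary 0011), so error is at position 3.
Correct: flip bit 3 of r = 111100110010110 to get c = 110100110010110.


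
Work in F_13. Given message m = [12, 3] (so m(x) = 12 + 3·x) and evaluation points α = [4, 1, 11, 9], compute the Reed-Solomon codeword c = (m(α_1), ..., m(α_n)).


c = [11, 2, 6, 0]

Message polynomial: m(x) = 12 + 3·x (mod 13).
For each evaluation point α_i, compute m(α_i) mod 13:
  α_1 = 4: Horner steps 3 → 11, so m(4) = 11.
  α_2 = 1: Horner steps 3 → 2, so m(1) = 2.
  α_3 = 11: Horner steps 3 → 6, so m(11) = 6.
  α_4 = 9: Horner steps 3 → 0, so m(9) = 0.
Codeword c = [11, 2, 6, 0] ∈ F_13^4.


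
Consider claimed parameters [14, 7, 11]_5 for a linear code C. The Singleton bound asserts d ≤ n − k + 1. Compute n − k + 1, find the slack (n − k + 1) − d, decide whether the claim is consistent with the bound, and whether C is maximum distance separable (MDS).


Singleton RHS = n − k + 1 = 8, slack = -3, bound violated (no such code; not MDS).

Singleton bound: d ≤ n − k + 1.
Here n = 14, k = 7, so n − k + 1 = 8.
Given d = 11, check d ≤ 8: NO.
Slack = (n − k + 1) − d = -3.
The slack is negative: d = 11 exceeds n − k + 1 = 8 by 3, so the Singleton bound is violated and no linear [14, 7, 11]_5 code can exist. In particular it is not MDS (MDS requires d = n − k + 1 exactly).
Description: the claimed parameters are [14, 7, 11]_5; such a code would be impossible (violates the Singleton bound).


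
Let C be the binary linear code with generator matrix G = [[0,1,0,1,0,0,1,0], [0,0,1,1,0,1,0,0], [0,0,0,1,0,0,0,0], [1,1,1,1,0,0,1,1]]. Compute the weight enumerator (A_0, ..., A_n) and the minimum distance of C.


Weight distribution: A_0 = 1, A_1 = 1, A_2 = 2, A_3 = 4, A_4 = 3, A_5 = 3, A_6 = 2. Minimum distance d = 1.

Enumerate all 2^4 = 16 messages m ∈ F_2^4.
For each, compute codeword c = mG in F_2^8, then tally its weight.
  m = 0000 → c = 00000000, weight = 0.
  m = 1000 → c = 01010010, weight = 3.
  m = 0100 → c = 00110100, weight = 3.
  m = 1100 → c = 01100110, weight = 4.
  m = 0010 → c = 00010000, weight = 1.
  m = 1010 → c = 01000010, weight = 2.
  m = 0110 → c = 00100100, weight = 2.
  m = 1110 → c = 01110110, weight = 5.
  m = 0001 → c = 11110011, weight = 6.
  m = 1001 → c = 10100001, weight = 3.
  m = 0101 → c = 11000111, weight = 5.
  m = 1101 → c = 10010101, weight = 4.
  m = 0011 → c = 11100011, weight = 5.
  m = 1011 → c = 10110001, weight = 4.
  m = 0111 → c = 11010111, weight = 6.
  m = 1111 → c = 10000101, weight = 3.
Tally weights:
  weight 0: 1 codewords.
  weight 1: 1 codewords.
  weight 2: 2 codewords.
  weight 3: 4 codewords.
  weight 4: 3 codewords.
  weight 5: 3 codewords.
  weight 6: 2 codewords.
Minimum distance d = smallest w > 0 with A_w > 0 = 1.
Sanity: Σ A_w = 16 = 2^4 = 16 ✓.


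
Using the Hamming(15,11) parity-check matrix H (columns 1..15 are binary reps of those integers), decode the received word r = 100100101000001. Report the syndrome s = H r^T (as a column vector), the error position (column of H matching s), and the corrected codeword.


s = (0, 1, 0, 0)^T, error position = 4, corrected codeword c = 100000101000001

Compute s = H r^T mod 2 one row at a time:
  s_1 = 0 + 1 + 0 + 0 + 0 + 0 + 0 + 1 = 2 ≡ 0 (mod 2).
  s_2 = 1 + 0 + 0 + 1 + 0 + 0 + 0 + 1 = 3 ≡ 1 (mod 2).
  s_3 = 0 + 0 + 0 + 1 + 0 + 0 + 0 + 1 = 2 ≡ 0 (mod 2).
  s_4 = 1 + 0 + 0 + 1 + 1 + 0 + 0 + 1 = 4 ≡ 0 (mod 2).
s = (0, 1, 0, 0)^T — this equals column 4 of H (binary 0100), so error is at position 4.
Correct: flip bit 4 of r = 100100101000001 to get c = 100000101000001.


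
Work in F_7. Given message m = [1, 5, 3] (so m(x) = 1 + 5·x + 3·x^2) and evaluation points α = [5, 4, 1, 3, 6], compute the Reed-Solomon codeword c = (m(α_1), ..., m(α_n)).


c = [3, 6, 2, 1, 6]

Message polynomial: m(x) = 1 + 5·x + 3·x^2 (mod 7).
For each evaluation point α_i, compute m(α_i) mod 7:
  α_1 = 5: Horner steps 3 → 6 → 3, so m(5) = 3.
  α_2 = 4: Horner steps 3 → 3 → 6, so m(4) = 6.
  α_3 = 1: Horner steps 3 → 1 → 2, so m(1) = 2.
  α_4 = 3: Horner steps 3 → 0 → 1, so m(3) = 1.
  α_5 = 6: Horner steps 3 → 2 → 6, so m(6) = 6.
Codeword c = [3, 6, 2, 1, 6] ∈ F_7^5.


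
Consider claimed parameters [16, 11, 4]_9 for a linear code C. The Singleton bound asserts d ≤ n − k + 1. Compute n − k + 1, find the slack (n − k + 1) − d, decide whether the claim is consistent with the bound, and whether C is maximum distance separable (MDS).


Singleton RHS = n − k + 1 = 6, slack = 2, bound satisfied, not MDS.

Singleton bound: d ≤ n − k + 1.
Here n = 16, k = 11, so n − k + 1 = 6.
Given d = 4, check d ≤ 6: YES.
Slack = (n − k + 1) − d = 2.
The code is NOT MDS (slack = 2 > 0).
Description: the claimed parameters are [16, 11, 4]_9; such a code would be non-MDS.


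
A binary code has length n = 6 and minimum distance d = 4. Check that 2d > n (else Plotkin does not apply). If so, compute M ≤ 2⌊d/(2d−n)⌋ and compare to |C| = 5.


Plotkin bound M ≤ 4; given |C| = 5 > bound (violated).

Check applicability: 2d = 8, n = 6.
2d − n = 2 > 0, so Plotkin applies.
Compute d/(2d−n) = 4/2 ≈ 2.0000.
⌊d/(2d−n)⌋ = 2.
Plotkin bound: M ≤ 2·2 = 4.
Given |C| = 5, check: VIOLATED.
This |C| is above the Plotkin bound, so no binary code with n = 6, d = 4 and 5 codewords exists.


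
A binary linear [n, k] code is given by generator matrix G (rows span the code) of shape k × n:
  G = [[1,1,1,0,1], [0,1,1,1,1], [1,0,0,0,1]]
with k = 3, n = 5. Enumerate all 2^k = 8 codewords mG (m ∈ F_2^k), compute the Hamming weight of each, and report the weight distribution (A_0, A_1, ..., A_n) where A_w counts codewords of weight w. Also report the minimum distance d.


Weight distribution: A_0 = 1, A_2 = 4, A_4 = 3. Minimum distance d = 2.

Enumerate all 2^3 = 8 messages m ∈ F_2^3.
For each, compute codeword c = mG in F_2^5, then tally its weight.
  m = 000 → c = 00000, weight = 0.
  m = 100 → c = 11101, weight = 4.
  m = 010 → c = 01111, weight = 4.
  m = 110 → c = 10010, weight = 2.
  m = 001 → c = 10001, weight = 2.
  m = 101 → c = 01100, weight = 2.
  m = 011 → c = 11110, weight = 4.
  m = 111 → c = 00011, weight = 2.
Tally weights:
  weight 0: 1 codewords.
  weight 2: 4 codewords.
  weight 4: 3 codewords.
Minimum distance d = smallest w > 0 with A_w > 0 = 2.
Sanity: Σ A_w = 8 = 2^3 = 8 ✓.


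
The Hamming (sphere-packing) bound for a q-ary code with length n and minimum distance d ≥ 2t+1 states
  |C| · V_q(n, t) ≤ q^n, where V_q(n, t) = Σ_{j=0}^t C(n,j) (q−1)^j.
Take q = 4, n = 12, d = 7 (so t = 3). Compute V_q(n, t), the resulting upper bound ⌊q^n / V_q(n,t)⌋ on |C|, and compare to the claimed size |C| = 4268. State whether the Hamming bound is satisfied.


V_q(n, t) = 6571, q^n = 16777216, Hamming bound = 2553, |C| = 4268 > bound (violated).

Step 1: Compute V_q(n, t) = Σ_{j=0}^3 C(n, j) (q−1)^j.
  j = 0: C(12,0)·(3)^0 = 1·1 = 1.
  j = 1: C(12,1)·(3)^1 = 12·3 = 36.
  j = 2: C(12,2)·(3)^2 = 66·9 = 594.
  j = 3: C(12,3)·(3)^3 = 220·27 = 5940.
  V_q(n, t) = 1 + 36 + 594 + 5940 = 6571.
Step 2: q^n = 4^12 = 16777216.
Step 3: Hamming bound ⌊q^n / V_q(n,t)⌋ = ⌊16777216/6571⌋ = 2553.
Step 4: Compare |C| = 4268 to 2553: violated.
The claimed |C| lies above the Hamming bound, so no 4-ary code of length 12 with d ≥ 7 can have 4268 codewords.


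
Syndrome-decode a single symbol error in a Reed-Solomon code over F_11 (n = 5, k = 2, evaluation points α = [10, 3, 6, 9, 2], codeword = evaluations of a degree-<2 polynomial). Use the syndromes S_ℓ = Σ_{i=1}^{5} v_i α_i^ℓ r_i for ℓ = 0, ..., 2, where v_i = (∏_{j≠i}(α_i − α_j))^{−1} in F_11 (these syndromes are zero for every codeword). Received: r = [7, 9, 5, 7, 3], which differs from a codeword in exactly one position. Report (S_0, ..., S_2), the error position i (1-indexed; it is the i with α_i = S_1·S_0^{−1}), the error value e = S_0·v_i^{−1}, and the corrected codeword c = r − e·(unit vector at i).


S = (1, 9, 4), error at position 4, error magnitude e = 6, c = [7, 9, 5, 1, 3].

Step 1: column multipliers v_i = (∏_{j≠i}(α_i − α_j))^{−1} mod 11.
  i = 1 (α = 10): (10−3)(10−6)(10−9)(10−2) = 7·4·1·8 = 224 ≡ 4, so v_1 = 4^{−1} = 3 (mod 11).
  i = 2 (α = 3): (3−10)(3−6)(3−9)(3−2) = (−7)·(−3)·(−6)·1 = −126 ≡ 6, so v_2 = 6^{−1} = 2 (mod 11).
  i = 3 (α = 6): (6−10)(6−3)(6−9)(6−2) = (−4)·3·(−3)·4 = 144 ≡ 1, so v_3 = 1^{−1} = 1 (mod 11).
  i = 4 (α = 9): (9−10)(9−3)(9−6)(9−2) = (−1)·6·3·7 = −126 ≡ 6, so v_4 = 6^{−1} = 2 (mod 11).
  i = 5 (α = 2): (2−10)(2−3)(2−6)(2−9) = (−8)·(−1)·(−4)·(−7) = 224 ≡ 4, so v_5 = 4^{−1} = 3 (mod 11).
  v = [3, 2, 1, 2, 3].
Step 2: syndromes of r = [7, 9, 5, 7, 3] (all sums mod 11).
  S_0 = Σ v_i r_i = 3·7 + 2·9 + 1·5 + 2·7 + 3·3 = 67 ≡ 1.
  S_1 = Σ v_i α_i r_i = 3·10·7 + 2·3·9 + 1·6·5 + 2·9·7 + 3·2·3 = 438 ≡ 9.
  α_i^2 mod 11 = [1, 9, 3, 4, 4].
  S_2 = Σ v_i α_i^2 r_i = 3·1·7 + 2·9·9 + 1·3·5 + 2·4·7 + 3·4·3 = 290 ≡ 4.
  S = (1, 9, 4) ≠ 0, so r is not a codeword (an error is present).
Step 3: locate the error. For a single error e at position i, S_ℓ = v_i·e·α_i^ℓ, so α_err = S_1/S_0.
  S_0^{−1} = 1^{−1} = 1 (mod 11), so α_err = 9·1 = 9 ≡ 9 = α_4. Error position i = 4.
  Consistency check: S_2/S_1 = 4·5 = 20 ≡ 9 = α_err ✓ (single-error assumption holds).
Step 4: error magnitude e = S_0/v_4 = S_0·∏_{j≠4}(α_4 − α_j) = 1·6 = 6 ≡ 6 (mod 11).
Step 5: correct position 4: c_4 = r_4 − e = 7 − 6 ≡ 1 (mod 11). Hence c = [7, 9, 5, 1, 3].
  Check: interpolating c through the α_i gives m(x) = 2 + 6·x (degree < 2) with m(α_i) = c_i for every i, so c is indeed a codeword.


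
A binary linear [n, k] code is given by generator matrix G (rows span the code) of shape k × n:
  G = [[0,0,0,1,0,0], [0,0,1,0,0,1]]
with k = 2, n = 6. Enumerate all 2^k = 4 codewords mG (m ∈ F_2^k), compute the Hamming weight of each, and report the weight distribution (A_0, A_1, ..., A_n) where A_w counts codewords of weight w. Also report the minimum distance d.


Weight distribution: A_0 = 1, A_1 = 1, A_2 = 1, A_3 = 1. Minimum distance d = 1.

Enumerate all 2^2 = 4 messages m ∈ F_2^2.
For each, compute codeword c = mG in F_2^6, then tally its weight.
  m = 00 → c = 000000, weight = 0.
  m = 10 → c = 000100, weight = 1.
  m = 01 → c = 001001, weight = 2.
  m = 11 → c = 001101, weight = 3.
Tally weights:
  weight 0: 1 codewords.
  weight 1: 1 codewords.
  weight 2: 1 codewords.
  weight 3: 1 codewords.
Minimum distance d = smallest w > 0 with A_w > 0 = 1.
Sanity: Σ A_w = 4 = 2^2 = 4 ✓.


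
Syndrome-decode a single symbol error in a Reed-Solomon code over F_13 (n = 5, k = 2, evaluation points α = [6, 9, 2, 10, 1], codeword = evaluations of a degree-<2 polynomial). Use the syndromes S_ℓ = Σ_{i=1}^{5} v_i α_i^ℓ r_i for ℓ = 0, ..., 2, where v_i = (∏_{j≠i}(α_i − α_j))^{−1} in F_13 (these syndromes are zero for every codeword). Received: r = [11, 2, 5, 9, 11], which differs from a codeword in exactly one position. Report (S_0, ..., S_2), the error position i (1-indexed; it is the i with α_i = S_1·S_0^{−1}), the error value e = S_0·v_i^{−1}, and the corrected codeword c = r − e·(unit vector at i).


S = (5, 4, 11), error at position 1, error magnitude e = 4, c = [7, 2, 5, 9, 11].

Step 1: column multipliers v_i = (∏_{j≠i}(α_i − α_j))^{−1} mod 13.
  i = 1 (α = 6): (6−9)(6−2)(6−10)(6−1) = (−3)·4·(−4)·5 = 240 ≡ 6, so v_1 = 6^{−1} = 11 (mod 13).
  i = 2 (α = 9): (9−6)(9−2)(9−10)(9−1) = 3·7·(−1)·8 = −168 ≡ 1, so v_2 = 1^{−1} = 1 (mod 13).
  i = 3 (α = 2): (2−6)(2−9)(2−10)(2−1) = (−4)·(−7)·(−8)·1 = −224 ≡ 10, so v_3 = 10^{−1} = 4 (mod 13).
  i = 4 (α = 10): (10−6)(10−9)(10−2)(10−1) = 4·1·8·9 = 288 ≡ 2, so v_4 = 2^{−1} = 7 (mod 13).
  i = 5 (α = 1): (1−6)(1−9)(1−2)(1−10) = (−5)·(−8)·(−1)·(−9) = 360 ≡ 9, so v_5 = 9^{−1} = 3 (mod 13).
  v = [11, 1, 4, 7, 3].
Step 2: syndromes of r = [11, 2, 5, 9, 11] (all sums mod 13).
  S_0 = Σ v_i r_i = 11·11 + 1·2 + 4·5 + 7·9 + 3·11 = 239 ≡ 5.
  S_1 = Σ v_i α_i r_i = 11·6·11 + 1·9·2 + 4·2·5 + 7·10·9 + 3·1·11 = 1447 ≡ 4.
  α_i^2 mod 13 = [10, 3, 4, 9, 1].
  S_2 = Σ v_i α_i^2 r_i = 11·10·11 + 1·3·2 + 4·4·5 + 7·9·9 + 3·1·11 = 1896 ≡ 11.
  S = (5, 4, 11) ≠ 0, so r is not a codeword (an error is present).
Step 3: locate the error. For a single error e at position i, S_ℓ = v_i·e·α_i^ℓ, so α_err = S_1/S_0.
  S_0^{−1} = 5^{−1} = 8 (mod 13), so α_err = 4·8 = 32 ≡ 6 = α_1. Error position i = 1.
  Consistency check: S_2/S_1 = 11·10 = 110 ≡ 6 = α_err ✓ (single-error assumption holds).
Step 4: error magnitude e = S_0/v_1 = S_0·∏_{j≠1}(α_1 − α_j) = 5·6 = 30 ≡ 4 (mod 13).
Step 5: correct position 1: c_1 = r_1 − e = 11 − 4 ≡ 7 (mod 13). Hence c = [7, 2, 5, 9, 11].
  Check: interpolating c through the α_i gives m(x) = 4 + 7·x (degree < 2) with m(α_i) = c_i for every i, so c is indeed a codeword.


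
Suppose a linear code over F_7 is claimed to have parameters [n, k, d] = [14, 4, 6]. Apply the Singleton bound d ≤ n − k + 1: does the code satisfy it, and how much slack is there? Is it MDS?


Singleton RHS = n − k + 1 = 11, slack = 5, bound satisfied, not MDS.

Singleton bound: d ≤ n − k + 1.
Here n = 14, k = 4, so n − k + 1 = 11.
Given d = 6, check d ≤ 11: YES.
Slack = (n − k + 1) − d = 5.
The code is NOT MDS (slack = 5 > 0).
Description: the claimed parameters are [14, 4, 6]_7; such a code would be non-MDS.


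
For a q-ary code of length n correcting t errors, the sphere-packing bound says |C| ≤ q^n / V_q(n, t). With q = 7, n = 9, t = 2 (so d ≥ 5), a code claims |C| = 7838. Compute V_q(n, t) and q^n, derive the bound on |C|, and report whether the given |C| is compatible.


V_q(n, t) = 1351, q^n = 40353607, Hamming bound = 29869, |C| = 7838 ≤ bound (satisfied).

Step 1: Compute V_q(n, t) = Σ_{j=0}^2 C(n, j) (q−1)^j.
  j = 0: C(9,0)·(6)^0 = 1·1 = 1.
  j = 1: C(9,1)·(6)^1 = 9·6 = 54.
  j = 2: C(9,2)·(6)^2 = 36·36 = 1296.
  V_q(n, t) = 1 + 54 + 1296 = 1351.
Step 2: q^n = 7^9 = 40353607.
Step 3: Hamming bound ⌊q^n / V_q(n,t)⌋ = ⌊40353607/1351⌋ = 29869.
Step 4: Compare |C| = 7838 to 29869: satisfied.
The claimed |C| lies below the Hamming bound.


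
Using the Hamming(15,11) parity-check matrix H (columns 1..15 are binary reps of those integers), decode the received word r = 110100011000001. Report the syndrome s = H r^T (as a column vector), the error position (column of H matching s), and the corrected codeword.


s = (1, 0, 0, 1)^T, error position = 9, corrected codeword c = 110100010000001

Compute s = H r^T mod 2 one row at a time:
  s_1 = 1 + 1 + 0 + 0 + 0 + 0 + 0 + 1 = 3 ≡ 1 (mod 2).
  s_2 = 1 + 0 + 0 + 0 + 0 + 0 + 0 + 1 = 2 ≡ 0 (mod 2).
  s_3 = 1 + 0 + 0 + 0 + 0 + 0 + 0 + 1 = 2 ≡ 0 (mod 2).
  s_4 = 1 + 0 + 0 + 0 + 1 + 0 + 0 + 1 = 3 ≡ 1 (mod 2).
s = (1, 0, 0, 1)^T — this equals column 9 of H (binary 1001), so error is at position 9.
Correct: flip bit 9 of r = 110100011000001 to get c = 110100010000001.


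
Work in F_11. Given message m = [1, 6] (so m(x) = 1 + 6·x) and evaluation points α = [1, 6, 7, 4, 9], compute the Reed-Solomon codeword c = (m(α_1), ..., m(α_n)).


c = [7, 4, 10, 3, 0]

Message polynomial: m(x) = 1 + 6·x (mod 11).
For each evaluation point α_i, compute m(α_i) mod 11:
  α_1 = 1: Horner steps 6 → 7, so m(1) = 7.
  α_2 = 6: Horner steps 6 → 4, so m(6) = 4.
  α_3 = 7: Horner steps 6 → 10, so m(7) = 10.
  α_4 = 4: Horner steps 6 → 3, so m(4) = 3.
  α_5 = 9: Horner steps 6 → 0, so m(9) = 0.
Codeword c = [7, 4, 10, 3, 0] ∈ F_11^5.


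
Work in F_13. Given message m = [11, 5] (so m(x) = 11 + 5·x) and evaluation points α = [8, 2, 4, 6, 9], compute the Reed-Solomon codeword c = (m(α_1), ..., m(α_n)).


c = [12, 8, 5, 2, 4]

Message polynomial: m(x) = 11 + 5·x (mod 13).
For each evaluation point α_i, compute m(α_i) mod 13:
  α_1 = 8: Horner steps 5 → 12, so m(8) = 12.
  α_2 = 2: Horner steps 5 → 8, so m(2) = 8.
  α_3 = 4: Horner steps 5 → 5, so m(4) = 5.
  α_4 = 6: Horner steps 5 → 2, so m(6) = 2.
  α_5 = 9: Horner steps 5 → 4, so m(9) = 4.
Codeword c = [12, 8, 5, 2, 4] ∈ F_13^5.


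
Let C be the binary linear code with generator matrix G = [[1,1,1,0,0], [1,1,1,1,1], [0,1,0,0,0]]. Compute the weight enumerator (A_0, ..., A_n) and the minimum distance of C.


Weight distribution: A_0 = 1, A_1 = 1, A_2 = 2, A_3 = 2, A_4 = 1, A_5 = 1. Minimum distance d = 1.

Enumerate all 2^3 = 8 messages m ∈ F_2^3.
For each, compute codeword c = mG in F_2^5, then tally its weight.
  m = 000 → c = 00000, weight = 0.
  m = 100 → c = 11100, weight = 3.
  m = 010 → c = 11111, weight = 5.
  m = 110 → c = 00011, weight = 2.
  m = 001 → c = 01000, weight = 1.
  m = 101 → c = 10100, weight = 2.
  m = 011 → c = 10111, weight = 4.
  m = 111 → c = 01011, weight = 3.
Tally weights:
  weight 0: 1 codewords.
  weight 1: 1 codewords.
  weight 2: 2 codewords.
  weight 3: 2 codewords.
  weight 4: 1 codewords.
  weight 5: 1 codewords.
Minimum distance d = smallest w > 0 with A_w > 0 = 1.
Sanity: Σ A_w = 8 = 2^3 = 8 ✓.


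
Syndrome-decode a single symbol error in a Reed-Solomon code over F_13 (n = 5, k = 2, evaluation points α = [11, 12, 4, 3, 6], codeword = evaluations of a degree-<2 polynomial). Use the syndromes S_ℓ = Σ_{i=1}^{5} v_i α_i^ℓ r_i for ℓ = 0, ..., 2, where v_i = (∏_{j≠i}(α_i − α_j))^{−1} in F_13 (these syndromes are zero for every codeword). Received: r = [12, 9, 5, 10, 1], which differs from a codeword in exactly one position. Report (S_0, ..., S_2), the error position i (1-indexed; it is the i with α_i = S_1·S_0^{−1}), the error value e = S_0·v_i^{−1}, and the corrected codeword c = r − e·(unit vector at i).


S = (10, 1, 4), error at position 3, error magnitude e = 11, c = [12, 9, 7, 10, 1].

Step 1: column multipliers v_i = (∏_{j≠i}(α_i − α_j))^{−1} mod 13.
  i = 1 (α = 11): (11−12)(11−4)(11−3)(11−6) = (−1)·7·8·5 = −280 ≡ 6, so v_1 = 6^{−1} = 11 (mod 13).
  i = 2 (α = 12): (12−11)(12−4)(12−3)(12−6) = 1·8·9·6 = 432 ≡ 3, so v_2 = 3^{−1} = 9 (mod 13).
  i = 3 (α = 4): (4−11)(4−12)(4−3)(4−6) = (−7)·(−8)·1·(−2) = −112 ≡ 5, so v_3 = 5^{−1} = 8 (mod 13).
  i = 4 (α = 3): (3−11)(3−12)(3−4)(3−6) = (−8)·(−9)·(−1)·(−3) = 216 ≡ 8, so v_4 = 8^{−1} = 5 (mod 13).
  i = 5 (α = 6): (6−11)(6−12)(6−4)(6−3) = (−5)·(−6)·2·3 = 180 ≡ 11, so v_5 = 11^{−1} = 6 (mod 13).
  v = [11, 9, 8, 5, 6].
Step 2: syndromes of r = [12, 9, 5, 10, 1] (all sums mod 13).
  S_0 = Σ v_i r_i = 11·12 + 9·9 + 8·5 + 5·10 + 6·1 = 309 ≡ 10.
  S_1 = Σ v_i α_i r_i = 11·11·12 + 9·12·9 + 8·4·5 + 5·3·10 + 6·6·1 = 2770 ≡ 1.
  α_i^2 mod 13 = [4, 1, 3, 9, 10].
  S_2 = Σ v_i α_i^2 r_i = 11·4·12 + 9·1·9 + 8·3·5 + 5·9·10 + 6·10·1 = 1239 ≡ 4.
  S = (10, 1, 4) ≠ 0, so r is not a codeword (an error is present).
Step 3: locate the error. For a single error e at position i, S_ℓ = v_i·e·α_i^ℓ, so α_err = S_1/S_0.
  S_0^{−1} = 10^{−1} = 4 (mod 13), so α_err = 1·4 = 4 ≡ 4 = α_3. Error position i = 3.
  Consistency check: S_2/S_1 = 4·1 = 4 ≡ 4 = α_err ✓ (single-error assumption holds).
Step 4: error magnitude e = S_0/v_3 = S_0·∏_{j≠3}(α_3 − α_j) = 10·5 = 50 ≡ 11 (mod 13).
Step 5: correct position 3: c_3 = r_3 − e = 5 − 11 ≡ 7 (mod 13). Hence c = [12, 9, 7, 10, 1].
  Check: interpolating c through the α_i gives m(x) = 6 + 10·x (degree < 2) with m(α_i) = c_i for every i, so c is indeed a codeword.


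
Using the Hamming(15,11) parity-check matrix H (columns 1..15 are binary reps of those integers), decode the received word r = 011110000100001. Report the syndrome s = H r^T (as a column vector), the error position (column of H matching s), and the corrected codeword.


s = (0, 1, 0, 1)^T, error position = 5, corrected codeword c = 011100000100001

Compute s = H r^T mod 2 one row at a time:
  s_1 = 0 + 0 + 1 + 0 + 0 + 0 + 0 + 1 = 2 ≡ 0 (mod 2).
  s_2 = 1 + 1 + 0 + 0 + 0 + 0 + 0 + 1 = 3 ≡ 1 (mod 2).
  s_3 = 1 + 1 + 0 + 0 + 1 + 0 + 0 + 1 = 4 ≡ 0 (mod 2).
  s_4 = 0 + 1 + 1 + 0 + 0 + 0 + 0 + 1 = 3 ≡ 1 (mod 2).
s = (0, 1, 0, 1)^T — this equals column 5 of H (binary 0101), so error is at position 5.
Correct: flip bit 5 of r = 011110000100001 to get c = 011100000100001.


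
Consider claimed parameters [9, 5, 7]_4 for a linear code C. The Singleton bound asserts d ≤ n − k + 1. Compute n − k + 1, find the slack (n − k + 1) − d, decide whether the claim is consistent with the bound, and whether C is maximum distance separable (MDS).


Singleton RHS = n − k + 1 = 5, slack = -2, bound violated (no such code; not MDS).

Singleton bound: d ≤ n − k + 1.
Here n = 9, k = 5, so n − k + 1 = 5.
Given d = 7, check d ≤ 5: NO.
Slack = (n − k + 1) − d = -2.
The slack is negative: d = 7 exceeds n − k + 1 = 5 by 2, so the Singleton bound is violated and no linear [9, 5, 7]_4 code can exist. In particular it is not MDS (MDS requires d = n − k + 1 exactly).
Description: the claimed parameters are [9, 5, 7]_4; such a code would be impossible (violates the Singleton bound).


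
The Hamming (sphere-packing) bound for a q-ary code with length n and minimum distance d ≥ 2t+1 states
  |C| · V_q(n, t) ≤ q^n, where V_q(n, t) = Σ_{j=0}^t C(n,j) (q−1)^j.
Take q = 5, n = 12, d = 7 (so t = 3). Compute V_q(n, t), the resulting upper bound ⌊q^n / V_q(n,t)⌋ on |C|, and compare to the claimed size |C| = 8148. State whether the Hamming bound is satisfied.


V_q(n, t) = 15185, q^n = 244140625, Hamming bound = 16077, |C| = 8148 ≤ bound (satisfied).

Step 1: Compute V_q(n, t) = Σ_{j=0}^3 C(n, j) (q−1)^j.
  j = 0: C(12,0)·(4)^0 = 1·1 = 1.
  j = 1: C(12,1)·(4)^1 = 12·4 = 48.
  j = 2: C(12,2)·(4)^2 = 66·16 = 1056.
  j = 3: C(12,3)·(4)^3 = 220·64 = 14080.
  V_q(n, t) = 1 + 48 + 1056 + 14080 = 15185.
Step 2: q^n = 5^12 = 244140625.
Step 3: Hamming bound ⌊q^n / V_q(n,t)⌋ = ⌊244140625/15185⌋ = 16077.
Step 4: Compare |C| = 8148 to 16077: satisfied.
The claimed |C| lies below the Hamming bound.


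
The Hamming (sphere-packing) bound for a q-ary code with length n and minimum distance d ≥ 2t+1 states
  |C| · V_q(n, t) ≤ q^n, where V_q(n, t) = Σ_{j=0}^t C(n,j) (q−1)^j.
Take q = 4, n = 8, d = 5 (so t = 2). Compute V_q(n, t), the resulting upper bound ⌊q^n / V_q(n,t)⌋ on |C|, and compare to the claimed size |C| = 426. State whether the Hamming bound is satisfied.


V_q(n, t) = 277, q^n = 65536, Hamming bound = 236, |C| = 426 > bound (violated).

Step 1: Compute V_q(n, t) = Σ_{j=0}^2 C(n, j) (q−1)^j.
  j = 0: C(8,0)·(3)^0 = 1·1 = 1.
  j = 1: C(8,1)·(3)^1 = 8·3 = 24.
  j = 2: C(8,2)·(3)^2 = 28·9 = 252.
  V_q(n, t) = 1 + 24 + 252 = 277.
Step 2: q^n = 4^8 = 65536.
Step 3: Hamming bound ⌊q^n / V_q(n,t)⌋ = ⌊65536/277⌋ = 236.
Step 4: Compare |C| = 426 to 236: violated.
The claimed |C| lies above the Hamming bound, so no 4-ary code of length 8 with d ≥ 5 can have 426 codewords.


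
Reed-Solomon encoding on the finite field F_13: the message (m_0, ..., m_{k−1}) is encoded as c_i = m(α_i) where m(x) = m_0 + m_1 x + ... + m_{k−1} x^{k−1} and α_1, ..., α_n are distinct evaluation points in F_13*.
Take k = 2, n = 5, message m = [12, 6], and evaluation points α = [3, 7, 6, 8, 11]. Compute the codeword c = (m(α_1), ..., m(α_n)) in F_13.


c = [4, 2, 9, 8, 0]

Message polynomial: m(x) = 12 + 6·x (mod 13).
For each evaluation point α_i, compute m(α_i) mod 13:
  α_1 = 3: Horner steps 6 → 4, so m(3) = 4.
  α_2 = 7: Horner steps 6 → 2, so m(7) = 2.
  α_3 = 6: Horner steps 6 → 9, so m(6) = 9.
  α_4 = 8: Horner steps 6 → 8, so m(8) = 8.
  α_5 = 11: Horner steps 6 → 0, so m(11) = 0.
Codeword c = [4, 2, 9, 8, 0] ∈ F_13^5.


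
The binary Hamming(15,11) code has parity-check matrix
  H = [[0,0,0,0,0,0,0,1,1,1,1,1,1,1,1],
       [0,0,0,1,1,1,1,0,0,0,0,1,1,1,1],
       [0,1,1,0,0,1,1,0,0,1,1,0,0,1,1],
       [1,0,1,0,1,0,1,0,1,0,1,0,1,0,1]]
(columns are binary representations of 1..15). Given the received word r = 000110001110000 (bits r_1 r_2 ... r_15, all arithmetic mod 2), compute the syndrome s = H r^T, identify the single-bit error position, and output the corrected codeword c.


s = (1, 0, 0, 1)^T, error position = 9, corrected codeword c = 000110000110000

Compute s = H r^T mod 2 one row at a time:
  s_1 = 0 + 1 + 1 + 1 + 0 + 0 + 0 + 0 = 3 ≡ 1 (mod 2).
  s_2 = 1 + 1 + 0 + 0 + 0 + 0 + 0 + 0 = 2 ≡ 0 (mod 2).
  s_3 = 0 + 0 + 0 + 0 + 1 + 1 + 0 + 0 = 2 ≡ 0 (mod 2).
  s_4 = 0 + 0 + 1 + 0 + 1 + 1 + 0 + 0 = 3 ≡ 1 (mod 2).
s = (1, 0, 0, 1)^T — this equals column 9 of H (binary 1001), so error is at position 9.
Correct: flip bit 9 of r = 000110001110000 to get c = 000110000110000.


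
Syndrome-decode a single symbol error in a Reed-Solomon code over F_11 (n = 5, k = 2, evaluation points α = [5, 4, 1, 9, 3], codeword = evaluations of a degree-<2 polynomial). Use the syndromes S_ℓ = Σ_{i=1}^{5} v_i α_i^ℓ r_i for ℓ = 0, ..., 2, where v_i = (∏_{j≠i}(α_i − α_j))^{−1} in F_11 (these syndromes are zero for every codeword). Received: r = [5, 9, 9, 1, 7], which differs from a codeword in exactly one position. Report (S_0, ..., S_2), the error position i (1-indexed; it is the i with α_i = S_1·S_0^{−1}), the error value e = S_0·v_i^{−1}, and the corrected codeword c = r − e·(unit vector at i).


S = (9, 3, 1), error at position 2, error magnitude e = 3, c = [5, 6, 9, 1, 7].

Step 1: column multipliers v_i = (∏_{j≠i}(α_i − α_j))^{−1} mod 11.
  i = 1 (α = 5): (5−4)(5−1)(5−9)(5−3) = 1·4·(−4)·2 = −32 ≡ 1, so v_1 = 1^{−1} = 1 (mod 11).
  i = 2 (α = 4): (4−5)(4−1)(4−9)(4−3) = (−1)·3·(−5)·1 = 15 ≡ 4, so v_2 = 4^{−1} = 3 (mod 11).
  i = 3 (α = 1): (1−5)(1−4)(1−9)(1−3) = (−4)·(−3)·(−8)·(−2) = 192 ≡ 5, so v_3 = 5^{−1} = 9 (mod 11).
  i = 4 (α = 9): (9−5)(9−4)(9−1)(9−3) = 4·5·8·6 = 960 ≡ 3, so v_4 = 3^{−1} = 4 (mod 11).
  i = 5 (α = 3): (3−5)(3−4)(3−1)(3−9) = (−2)·(−1)·2·(−6) = −24 ≡ 9, so v_5 = 9^{−1} = 5 (mod 11).
  v = [1, 3, 9, 4, 5].
Step 2: syndromes of r = [5, 9, 9, 1, 7] (all sums mod 11).
  S_0 = Σ v_i r_i = 1·5 + 3·9 + 9·9 + 4·1 + 5·7 = 152 ≡ 9.
  S_1 = Σ v_i α_i r_i = 1·5·5 + 3·4·9 + 9·1·9 + 4·9·1 + 5·3·7 = 355 ≡ 3.
  α_i^2 mod 11 = [3, 5, 1, 4, 9].
  S_2 = Σ v_i α_i^2 r_i = 1·3·5 + 3·5·9 + 9·1·9 + 4·4·1 + 5·9·7 = 562 ≡ 1.
  S = (9, 3, 1) ≠ 0, so r is not a codeword (an error is present).
Step 3: locate the error. For a single error e at position i, S_ℓ = v_i·e·α_i^ℓ, so α_err = S_1/S_0.
  S_0^{−1} = 9^{−1} = 5 (mod 11), so α_err = 3·5 = 15 ≡ 4 = α_2. Error position i = 2.
  Consistency check: S_2/S_1 = 1·4 = 4 ≡ 4 = α_err ✓ (single-error assumption holds).
Step 4: error magnitude e = S_0/v_2 = S_0·∏_{j≠2}(α_2 − α_j) = 9·4 = 36 ≡ 3 (mod 11).
Step 5: correct position 2: c_2 = r_2 − e = 9 − 3 ≡ 6 (mod 11). Hence c = [5, 6, 9, 1, 7].
  Check: interpolating c through the α_i gives m(x) = 10 + 10·x (degree < 2) with m(α_i) = c_i for every i, so c is indeed a codeword.


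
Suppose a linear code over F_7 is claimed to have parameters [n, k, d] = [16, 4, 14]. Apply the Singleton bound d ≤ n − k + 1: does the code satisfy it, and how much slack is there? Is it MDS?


Singleton RHS = n − k + 1 = 13, slack = -1, bound violated (no such code; not MDS).

Singleton bound: d ≤ n − k + 1.
Here n = 16, k = 4, so n − k + 1 = 13.
Given d = 14, check d ≤ 13: NO.
Slack = (n − k + 1) − d = -1.
The slack is negative: d = 14 exceeds n − k + 1 = 13 by 1, so the Singleton bound is violated and no linear [16, 4, 14]_7 code can exist. In particular it is not MDS (MDS requires d = n − k + 1 exactly).
Description: the claimed parameters are [16, 4, 14]_7; such a code would be impossible (violates the Singleton bound).


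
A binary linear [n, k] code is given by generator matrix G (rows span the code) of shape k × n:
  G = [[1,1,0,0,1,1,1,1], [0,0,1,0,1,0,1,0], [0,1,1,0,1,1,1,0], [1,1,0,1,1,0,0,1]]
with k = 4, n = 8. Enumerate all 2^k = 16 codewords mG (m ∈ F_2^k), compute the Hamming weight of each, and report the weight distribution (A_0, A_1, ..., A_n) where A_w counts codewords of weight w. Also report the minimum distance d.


Weight distribution: A_0 = 1, A_2 = 1, A_3 = 4, A_4 = 3, A_5 = 4, A_6 = 3. Minimum distance d = 2.

Enumerate all 2^4 = 16 messages m ∈ F_2^4.
For each, compute codeword c = mG in F_2^8, then tally its weight.
  m = 0000 → c = 00000000, weight = 0.
  m = 1000 → c = 11001111, weight = 6.
  m = 0100 → c = 00101010, weight = 3.
  m = 1100 → c = 11100101, weight = 5.
  m = 0010 → c = 01101110, weight = 5.
  m = 1010 → c = 10100001, weight = 3.
  m = 0110 → c = 01000100, weight = 2.
  m = 1110 → c = 10001011, weight = 4.
  m = 0001 → c = 11011001, weight = 5.
  m = 1001 → c = 00010110, weight = 3.
  m = 0101 → c = 11110011, weight = 6.
  m = 1101 → c = 00111100, weight = 4.
  m = 0011 → c = 10110111, weight = 6.
  m = 1011 → c = 01111000, weight = 4.
  m = 0111 → c = 10011101, weight = 5.
  m = 1111 → c = 01010010, weight = 3.
Tally weights:
  weight 0: 1 codewords.
  weight 2: 1 codewords.
  weight 3: 4 codewords.
  weight 4: 3 codewords.
  weight 5: 4 codewords.
  weight 6: 3 codewords.
Minimum distance d = smallest w > 0 with A_w > 0 = 2.
Sanity: Σ A_w = 16 = 2^4 = 16 ✓.


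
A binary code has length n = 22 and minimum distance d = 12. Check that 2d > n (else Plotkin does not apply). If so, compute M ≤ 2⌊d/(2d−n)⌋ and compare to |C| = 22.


Plotkin bound M ≤ 12; given |C| = 22 > bound (violated).

Check applicability: 2d = 24, n = 22.
2d − n = 2 > 0, so Plotkin applies.
Compute d/(2d−n) = 12/2 ≈ 6.0000.
⌊d/(2d−n)⌋ = 6.
Plotkin bound: M ≤ 2·6 = 12.
Given |C| = 22, check: VIOLATED.
This |C| is above the Plotkin bound, so no binary code with n = 22, d = 12 and 22 codewords exists.


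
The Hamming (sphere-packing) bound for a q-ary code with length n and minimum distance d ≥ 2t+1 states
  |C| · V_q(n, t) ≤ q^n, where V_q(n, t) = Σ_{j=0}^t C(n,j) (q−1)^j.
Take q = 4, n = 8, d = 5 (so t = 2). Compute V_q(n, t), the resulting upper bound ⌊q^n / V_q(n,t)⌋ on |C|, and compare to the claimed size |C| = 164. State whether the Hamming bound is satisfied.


V_q(n, t) = 277, q^n = 65536, Hamming bound = 236, |C| = 164 ≤ bound (satisfied).

Step 1: Compute V_q(n, t) = Σ_{j=0}^2 C(n, j) (q−1)^j.
  j = 0: C(8,0)·(3)^0 = 1·1 = 1.
  j = 1: C(8,1)·(3)^1 = 8·3 = 24.
  j = 2: C(8,2)·(3)^2 = 28·9 = 252.
  V_q(n, t) = 1 + 24 + 252 = 277.
Step 2: q^n = 4^8 = 65536.
Step 3: Hamming bound ⌊q^n / V_q(n,t)⌋ = ⌊65536/277⌋ = 236.
Step 4: Compare |C| = 164 to 236: satisfied.
The claimed |C| lies below the Hamming bound.


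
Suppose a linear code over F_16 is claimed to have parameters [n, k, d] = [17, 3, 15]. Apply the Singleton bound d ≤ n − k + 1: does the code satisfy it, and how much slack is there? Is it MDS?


Singleton RHS = n − k + 1 = 15, slack = 0, bound satisfied, MDS.

Singleton bound: d ≤ n − k + 1.
Here n = 17, k = 3, so n − k + 1 = 15.
Given d = 15, check d ≤ 15: YES.
Slack = (n − k + 1) − d = 0.
The code is MDS (slack = 0).
Description: the claimed parameters are [17, 3, 15]_16; such a code would be MDS (meets Singleton bound).


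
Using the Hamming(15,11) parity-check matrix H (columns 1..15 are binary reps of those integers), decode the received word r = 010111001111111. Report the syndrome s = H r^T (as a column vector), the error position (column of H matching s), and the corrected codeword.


s = (1, 1, 0, 1)^T, error position = 13, corrected codeword c = 010111001111011

Compute s = H r^T mod 2 one row at a time:
  s_1 = 0 + 1 + 1 + 1 + 1 + 1 + 1 + 1 = 7 ≡ 1 (mod 2).
  s_2 = 1 + 1 + 1 + 0 + 1 + 1 + 1 + 1 = 7 ≡ 1 (mod 2).
  s_3 = 1 + 0 + 1 + 0 + 1 + 1 + 1 + 1 = 6 ≡ 0 (mod 2).
  s_4 = 0 + 0 + 1 + 0 + 1 + 1 + 1 + 1 = 5 ≡ 1 (mod 2).
s = (1, 1, 0, 1)^T — this equals column 13 of H (binary 1101), so error is at position 13.
Correct: flip bit 13 of r = 010111001111111 to get c = 010111001111011.


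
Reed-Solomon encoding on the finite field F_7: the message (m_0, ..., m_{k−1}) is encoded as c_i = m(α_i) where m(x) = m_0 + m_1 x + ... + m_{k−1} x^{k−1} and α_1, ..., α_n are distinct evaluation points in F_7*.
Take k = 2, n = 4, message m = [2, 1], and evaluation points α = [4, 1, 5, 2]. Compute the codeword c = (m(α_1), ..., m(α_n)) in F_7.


c = [6, 3, 0, 4]

Message polynomial: m(x) = 2 + 1·x (mod 7).
For each evaluation point α_i, compute m(α_i) mod 7:
  α_1 = 4: Horner steps 1 → 6, so m(4) = 6.
  α_2 = 1: Horner steps 1 → 3, so m(1) = 3.
  α_3 = 5: Horner steps 1 → 0, so m(5) = 0.
  α_4 = 2: Horner steps 1 → 4, so m(2) = 4.
Codeword c = [6, 3, 0, 4] ∈ F_7^4.


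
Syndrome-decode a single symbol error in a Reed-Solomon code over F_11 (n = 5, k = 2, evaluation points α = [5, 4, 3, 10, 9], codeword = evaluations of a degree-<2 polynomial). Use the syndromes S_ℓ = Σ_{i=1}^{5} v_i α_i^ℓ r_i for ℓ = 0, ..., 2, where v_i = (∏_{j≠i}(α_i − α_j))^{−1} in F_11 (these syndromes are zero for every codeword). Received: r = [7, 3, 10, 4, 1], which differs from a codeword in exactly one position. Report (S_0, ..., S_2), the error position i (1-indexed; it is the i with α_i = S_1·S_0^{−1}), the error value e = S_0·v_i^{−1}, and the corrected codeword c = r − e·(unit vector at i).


S = (10, 1, 10), error at position 4, error magnitude e = 10, c = [7, 3, 10, 5, 1].

Step 1: column multipliers v_i = (∏_{j≠i}(α_i − α_j))^{−1} mod 11.
  i = 1 (α = 5): (5−4)(5−3)(5−10)(5−9) = 1·2·(−5)·(−4) = 40 ≡ 7, so v_1 = 7^{−1} = 8 (mod 11).
  i = 2 (α = 4): (4−5)(4−3)(4−10)(4−9) = (−1)·1·(−6)·(−5) = −30 ≡ 3, so v_2 = 3^{−1} = 4 (mod 11).
  i = 3 (α = 3): (3−5)(3−4)(3−10)(3−9) = (−2)·(−1)·(−7)·(−6) = 84 ≡ 7, so v_3 = 7^{−1} = 8 (mod 11).
  i = 4 (α = 10): (10−5)(10−4)(10−3)(10−9) = 5·6·7·1 = 210 ≡ 1, so v_4 = 1^{−1} = 1 (mod 11).
  i = 5 (α = 9): (9−5)(9−4)(9−3)(9−10) = 4·5·6·(−1) = −120 ≡ 1, so v_5 = 1^{−1} = 1 (mod 11).
  v = [8, 4, 8, 1, 1].
Step 2: syndromes of r = [7, 3, 10, 4, 1] (all sums mod 11).
  S_0 = Σ v_i r_i = 8·7 + 4·3 + 8·10 + 1·4 + 1·1 = 153 ≡ 10.
  S_1 = Σ v_i α_i r_i = 8·5·7 + 4·4·3 + 8·3·10 + 1·10·4 + 1·9·1 = 617 ≡ 1.
  α_i^2 mod 11 = [3, 5, 9, 1, 4].
  S_2 = Σ v_i α_i^2 r_i = 8·3·7 + 4·5·3 + 8·9·10 + 1·1·4 + 1·4·1 = 956 ≡ 10.
  S = (10, 1, 10) ≠ 0, so r is not a codeword (an error is present).
Step 3: locate the error. For a single error e at position i, S_ℓ = v_i·e·α_i^ℓ, so α_err = S_1/S_0.
  S_0^{−1} = 10^{−1} = 10 (mod 11), so α_err = 1·10 = 10 ≡ 10 = α_4. Error position i = 4.
  Consistency check: S_2/S_1 = 10·1 = 10 ≡ 10 = α_err ✓ (single-error assumption holds).
Step 4: error magnitude e = S_0/v_4 = S_0·∏_{j≠4}(α_4 − α_j) = 10·1 = 10 ≡ 10 (mod 11).
Step 5: correct position 4: c_4 = r_4 − e = 4 − 10 ≡ 5 (mod 11). Hence c = [7, 3, 10, 5, 1].
  Check: interpolating c through the α_i gives m(x) = 9 + 4·x (degree < 2) with m(α_i) = c_i for every i, so c is indeed a codeword.


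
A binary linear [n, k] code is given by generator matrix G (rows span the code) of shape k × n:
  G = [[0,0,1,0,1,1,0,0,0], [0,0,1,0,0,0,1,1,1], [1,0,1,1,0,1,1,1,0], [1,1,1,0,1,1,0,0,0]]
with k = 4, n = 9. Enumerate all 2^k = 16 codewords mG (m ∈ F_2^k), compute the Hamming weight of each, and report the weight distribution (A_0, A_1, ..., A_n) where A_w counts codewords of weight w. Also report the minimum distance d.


Weight distribution: A_0 = 1, A_2 = 1, A_3 = 1, A_4 = 3, A_5 = 6, A_6 = 3, A_7 = 1. Minimum distance d = 2.

Enumerate all 2^4 = 16 messages m ∈ F_2^4.
For each, compute codeword c = mG in F_2^9, then tally its weight.
  m = 0000 → c = 000000000, weight = 0.
  m = 1000 → c = 001011000, weight = 3.
  m = 0100 → c = 001000111, weight = 4.
  m = 1100 → c = 000011111, weight = 5.
  m = 0010 → c = 101101110, weight = 6.
  m = 1010 → c = 100110110, weight = 5.
  m = 0110 → c = 100101001, weight = 4.
  m = 1110 → c = 101110001, weight = 5.
  m = 0001 → c = 111011000, weight = 5.
  m = 1001 → c = 110000000, weight = 2.
  m = 0101 → c = 110011111, weight = 7.
  m = 1101 → c = 111000111, weight = 6.
  m = 0011 → c = 010110110, weight = 5.
  m = 1011 → c = 011101110, weight = 6.
  m = 0111 → c = 011110001, weight = 5.
  m = 1111 → c = 010101001, weight = 4.
Tally weights:
  weight 0: 1 codewords.
  weight 2: 1 codewords.
  weight 3: 1 codewords.
  weight 4: 3 codewords.
  weight 5: 6 codewords.
  weight 6: 3 codewords.
  weight 7: 1 codewords.
Minimum distance d = smallest w > 0 with A_w > 0 = 2.
Sanity: Σ A_w = 16 = 2^4 = 16 ✓.


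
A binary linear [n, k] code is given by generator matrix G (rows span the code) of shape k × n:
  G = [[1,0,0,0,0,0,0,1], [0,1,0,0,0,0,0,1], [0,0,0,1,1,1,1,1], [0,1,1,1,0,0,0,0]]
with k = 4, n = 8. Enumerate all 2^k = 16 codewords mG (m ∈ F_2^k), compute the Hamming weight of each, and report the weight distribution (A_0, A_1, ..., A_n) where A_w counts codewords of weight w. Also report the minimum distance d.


Weight distribution: A_0 = 1, A_2 = 3, A_3 = 3, A_4 = 1, A_5 = 4, A_6 = 3, A_7 = 1. Minimum distance d = 2.

Enumerate all 2^4 = 16 messages m ∈ F_2^4.
For each, compute codeword c = mG in F_2^8, then tally its weight.
  m = 0000 → c = 00000000, weight = 0.
  m = 1000 → c = 10000001, weight = 2.
  m = 0100 → c = 01000001, weight = 2.
  m = 1100 → c = 11000000, weight = 2.
  m = 0010 → c = 00011111, weight = 5.
  m = 1010 → c = 10011110, weight = 5.
  m = 0110 → c = 01011110, weight = 5.
  m = 1110 → c = 11011111, weight = 7.
  m = 0001 → c = 01110000, weight = 3.
  m = 1001 → c = 11110001, weight = 5.
  m = 0101 → c = 00110001, weight = 3.
  m = 1101 → c = 10110000, weight = 3.
  m = 0011 → c = 01101111, weight = 6.
  m = 1011 → c = 11101110, weight = 6.
  m = 0111 → c = 00101110, weight = 4.
  m = 1111 → c = 10101111, weight = 6.
Tally weights:
  weight 0: 1 codewords.
  weight 2: 3 codewords.
  weight 3: 3 codewords.
  weight 4: 1 codewords.
  weight 5: 4 codewords.
  weight 6: 3 codewords.
  weight 7: 1 codewords.
Minimum distance d = smallest w > 0 with A_w > 0 = 2.
Sanity: Σ A_w = 16 = 2^4 = 16 ✓.


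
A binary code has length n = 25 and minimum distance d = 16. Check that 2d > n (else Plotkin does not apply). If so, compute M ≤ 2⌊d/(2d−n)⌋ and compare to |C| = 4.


Plotkin bound M ≤ 4; given |C| = 4 ≤ bound (satisfied).

Check applicability: 2d = 32, n = 25.
2d − n = 7 > 0, so Plotkin applies.
Compute d/(2d−n) = 16/7 ≈ 2.2857.
⌊d/(2d−n)⌋ = 2.
Plotkin bound: M ≤ 2·2 = 4.
Given |C| = 4, check: satisfied.
This |C| is at the Plotkin bound.


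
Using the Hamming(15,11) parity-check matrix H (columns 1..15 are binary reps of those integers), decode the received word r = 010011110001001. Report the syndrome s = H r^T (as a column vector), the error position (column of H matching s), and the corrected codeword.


s = (1, 1, 0, 1)^T, error position = 13, corrected codeword c = 010011110001101

Compute s = H r^T mod 2 one row at a time:
  s_1 = 1 + 0 + 0 + 0 + 1 + 0 + 0 + 1 = 3 ≡ 1 (mod 2).
  s_2 = 0 + 1 + 1 + 1 + 1 + 0 + 0 + 1 = 5 ≡ 1 (mod 2).
  s_3 = 1 + 0 + 1 + 1 + 0 + 0 + 0 + 1 = 4 ≡ 0 (mod 2).
  s_4 = 0 + 0 + 1 + 1 + 0 + 0 + 0 + 1 = 3 ≡ 1 (mod 2).
s = (1, 1, 0, 1)^T — this equals column 13 of H (binary 1101), so error is at position 13.
Correct: flip bit 13 of r = 010011110001001 to get c = 010011110001101.
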